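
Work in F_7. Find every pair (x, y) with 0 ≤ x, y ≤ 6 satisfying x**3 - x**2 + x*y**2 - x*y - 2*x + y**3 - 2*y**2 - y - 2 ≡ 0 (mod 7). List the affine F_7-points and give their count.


Affine F_7-points: {(2, 2), (2, 6), (3, 2), (3, 5), (3, 6), (6, 4)}; count = 6.

For each of the 49 pairs (x, y) ∈ F_7², evaluate f(x, y) mod 7. Record the zeros.
  x = 0: [0↦5, 1↦3, 2↦3, 3↦4, 4↦5, 5↦5, 6↦3]  zeros at y ∈ ∅
  x = 1: [0↦3, 1↦1, 2↦3, 3↦1, 4↦1, 5↦2, 6↦3]  zeros at y ∈ ∅
  x = 2: [0↦5, 1↦3, 2↦0, 3↦2, 4↦1, 5↦3, 6↦0]  zeros at y ∈ {2, 6}
  x = 3: [0↦3, 1↦1, 2↦0, 3↦6, 4↦4, 5↦0, 6↦0]  zeros at y ∈ {2, 5, 6}
  x = 4: [0↦3, 1↦1, 2↦2, 3↦5, 4↦2, 5↦6, 6↦2]  zeros at y ∈ ∅
  x = 5: [0↦4, 1↦2, 2↦5, 3↦5, 4↦1, 5↦6, 6↦5]  zeros at y ∈ ∅
  x = 6: [0↦5, 1↦3, 2↦1, 3↦5, 4↦0, 5↦6, 6↦1]  zeros at y ∈ {4}
Collecting zeros: affine points = {(2, 2), (2, 6), (3, 2), (3, 5), (3, 6), (6, 4)}.
Total count |C(F_7)_aff| = 6.


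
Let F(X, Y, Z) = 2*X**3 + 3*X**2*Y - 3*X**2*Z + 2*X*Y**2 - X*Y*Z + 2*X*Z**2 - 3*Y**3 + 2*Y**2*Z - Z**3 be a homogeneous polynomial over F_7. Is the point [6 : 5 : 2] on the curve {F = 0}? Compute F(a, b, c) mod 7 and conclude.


F(6,5,2) ≡ 5 (mod 7); P is NOT on the curve.

Evaluate F(6, 5, 2) term-by-term (mod 7).
  2*X**3 ↦ 2·216·1·1 = 432
  3*X**2*Y ↦ 3·36·5·1 = 540
  -3*X**2*Z ↦ -3·36·1·2 = -216
  2*X*Y**2 ↦ 2·6·25·1 = 300
  -X*Y*Z ↦ -1·6·5·2 = -60
  2*X*Z**2 ↦ 2·6·1·4 = 48
  -3*Y**3 ↦ -3·1·125·1 = -375
  2*Y**2*Z ↦ 2·1·25·2 = 100
  -Z**3 ↦ -1·1·1·8 = -8
Sum: F(6, 5, 2) = (432) + (540) + (-216) + (300) + (-60) + (48) + (-375) + (100) + (-8) = 761.
Reducing mod 7: 761 ≡ 5 (mod 7).
Since F(a, b, c) ≡ 5 ≠ 0 (mod 7), P does NOT lie on the curve.


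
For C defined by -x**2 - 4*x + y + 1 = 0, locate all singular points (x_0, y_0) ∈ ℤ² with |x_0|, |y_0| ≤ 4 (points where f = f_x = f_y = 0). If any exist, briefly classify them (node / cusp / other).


No singular points in the scanned grid; C is smooth there.

Compute partial derivatives:
  f_x = -2*x - 4.
  f_y = 1.
f_y = 1 is a nonzero constant, so f_y never vanishes: no point (x, y) can satisfy f = f_x = f_y = 0. In particular no (x, y) ∈ {−4, ..., 4}² is singular; the curve is smooth.


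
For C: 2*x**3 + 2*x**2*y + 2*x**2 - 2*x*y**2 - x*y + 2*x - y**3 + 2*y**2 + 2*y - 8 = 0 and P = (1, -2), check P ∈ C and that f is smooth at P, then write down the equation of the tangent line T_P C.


Tangent line at P: -2*x - 9*y - 16 = 0.

Step 1: f(1, -2) = 0, so P lies on C.
Step 2: partial derivatives
  f_x(x, y) = 6*x**2 + 4*x*y + 4*x - 2*y**2 - y + 2, f_y(x, y) = 2*x**2 - 4*x*y - x - 3*y**2 + 4*y + 2.
  f_x(P) = -2, f_y(P) = -9 (gradient nonzero, so P is smooth).
Step 3: tangent line at P: -2·(x − 1) + -9·(y − -2) = 0.
Expanding: -2*x - 9*y - 16 = 0.


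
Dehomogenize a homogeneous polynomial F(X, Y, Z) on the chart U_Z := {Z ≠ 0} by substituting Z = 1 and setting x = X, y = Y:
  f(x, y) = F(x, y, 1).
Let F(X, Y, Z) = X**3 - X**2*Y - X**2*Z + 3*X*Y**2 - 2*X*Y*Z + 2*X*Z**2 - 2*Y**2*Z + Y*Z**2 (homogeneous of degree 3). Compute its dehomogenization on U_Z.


f(x, y) = x**3 - x**2*y - x**2 + 3*x*y**2 - 2*x*y + 2*x - 2*y**2 + y

On U_Z we set Z = 1. Each monomial c·X^i·Y^j·Z^k in F becomes c·x^i·y^j·1^k = c·x^i·y^j.
Substituting Z = 1: F(X, Y, 1) = x**3 - x**2*y - x**2 + 3*x*y**2 - 2*x*y + 2*x - 2*y**2 + y.
Note: deg(f) ≤ deg(F) = 3; strict inequality happens when F is divisible by Z (lost terms).


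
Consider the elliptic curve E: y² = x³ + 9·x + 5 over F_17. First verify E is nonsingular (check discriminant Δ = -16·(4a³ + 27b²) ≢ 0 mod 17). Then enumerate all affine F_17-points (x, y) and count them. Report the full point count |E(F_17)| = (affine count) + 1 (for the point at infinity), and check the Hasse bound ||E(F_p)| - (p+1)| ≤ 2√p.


Affine points = {(1, 7), (1, 10), (3, 5), (3, 12), (9, 4), (9, 13), (14, 6), (14, 11), (15, 8), (15, 9)}; affine count = 10; |E(F_17)| = 11.

Discriminant check: Δ ∝ 4a³ + 27b² = 4·9³ + 27·5² = 4·729 + 27·25 ≡ 4 (mod 17). Nonzero ⇒ E is nonsingular.
For each x ∈ F_17, compute rhs = x³ + 9·x + 5 mod 17, then count y ∈ F_17 with y² ≡ rhs.
  x = 0: rhs = 5, matching y values: none (0 points).
  x = 1: rhs = 15, matching y values: 7, 10 (2 points).
  x = 2: rhs = 14, matching y values: none (0 points).
  x = 3: rhs = 8, matching y values: 5, 12 (2 points).
  x = 4: rhs = 3, matching y values: none (0 points).
  x = 5: rhs = 5, matching y values: none (0 points).
  x = 6: rhs = 3, matching y values: none (0 points).
  x = 7: rhs = 3, matching y values: none (0 points).
  x = 8: rhs = 11, matching y values: none (0 points).
  x = 9: rhs = 16, matching y values: 4, 13 (2 points).
  x = 10: rhs = 7, matching y values: none (0 points).
  x = 11: rhs = 7, matching y values: none (0 points).
  x = 12: rhs = 5, matching y values: none (0 points).
  x = 13: rhs = 7, matching y values: none (0 points).
  x = 14: rhs = 2, matching y values: 6, 11 (2 points).
  x = 15: rhs = 13, matching y values: 8, 9 (2 points).
  x = 16: rhs = 12, matching y values: none (0 points).
Total affine count: 10.
Full point count |E(F_17)| = 10 + 1 = 11.
Hasse bound: |11 − (17+1)| = |-7| = 7 ≤ 2√17 ≈ 8.2462 ✓.


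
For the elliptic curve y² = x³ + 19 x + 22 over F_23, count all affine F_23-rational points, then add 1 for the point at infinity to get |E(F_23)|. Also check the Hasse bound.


Affine points = {(4, 1), (4, 22), (5, 9), (5, 14), (9, 5), (9, 18), (10, 4), (10, 19), (12, 0), (15, 5), (15, 18), (16, 11), (16, 12), (18, 3), (18, 20), (22, 5), (22, 18)}; affine count = 17; |E(F_23)| = 18.

Discriminant check: Δ ∝ 4a³ + 27b² = 4·19³ + 27·22² = 4·6859 + 27·484 ≡ 1 (mod 23). Nonzero ⇒ E is nonsingular.
For each x ∈ F_23, compute rhs = x³ + 19·x + 22 mod 23, then count y ∈ F_23 with y² ≡ rhs.
  x = 0: rhs = 22, matching y values: none (0 points).
  x = 1: rhs = 19, matching y values: none (0 points).
  x = 2: rhs = 22, matching y values: none (0 points).
  x = 3: rhs = 14, matching y values: none (0 points).
  x = 4: rhs = 1, matching y values: 1, 22 (2 points).
  x = 5: rhs = 12, matching y values: 9, 14 (2 points).
  x = 6: rhs = 7, matching y values: none (0 points).
  x = 7: rhs = 15, matching y values: none (0 points).
  x = 8: rhs = 19, matching y values: none (0 points).
  x = 9: rhs = 2, matching y values: 5, 18 (2 points).
  x = 10: rhs = 16, matching y values: 4, 19 (2 points).
  x = 11: rhs = 21, matching y values: none (0 points).
  x = 12: rhs = 0, matching y values: 0 (1 points).
  x = 13: rhs = 5, matching y values: none (0 points).
  x = 14: rhs = 19, matching y values: none (0 points).
  x = 15: rhs = 2, matching y values: 5, 18 (2 points).
  x = 16: rhs = 6, matching y values: 11, 12 (2 points).
  x = 17: rhs = 14, matching y values: none (0 points).
  x = 18: rhs = 9, matching y values: 3, 20 (2 points).
  x = 19: rhs = 20, matching y values: none (0 points).
  x = 20: rhs = 7, matching y values: none (0 points).
  x = 21: rhs = 22, matching y values: none (0 points).
  x = 22: rhs = 2, matching y values: 5, 18 (2 points).
Total affine count: 17.
Full point count |E(F_23)| = 17 + 1 = 18.
Hasse bound: |18 − (23+1)| = |-6| = 6 ≤ 2√23 ≈ 9.5917 ✓.


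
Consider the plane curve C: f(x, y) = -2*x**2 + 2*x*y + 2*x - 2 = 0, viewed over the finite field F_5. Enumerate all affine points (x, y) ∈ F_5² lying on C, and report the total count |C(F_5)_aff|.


Affine F_5-points: {(1, 1), (2, 4), (3, 4), (4, 2)}; count = 4.

For each of the 25 pairs (x, y) ∈ F_5², evaluate f(x, y) mod 5. Record the zeros.
  x = 0: [0↦3, 1↦3, 2↦3, 3↦3, 4↦3]  zeros at y ∈ ∅
  x = 1: [0↦3, 1↦0, 2↦2, 3↦4, 4↦1]  zeros at y ∈ {1}
  x = 2: [0↦4, 1↦3, 2↦2, 3↦1, 4↦0]  zeros at y ∈ {4}
  x = 3: [0↦1, 1↦2, 2↦3, 3↦4, 4↦0]  zeros at y ∈ {4}
  x = 4: [0↦4, 1↦2, 2↦0, 3↦3, 4↦1]  zeros at y ∈ {2}
Collecting zeros: affine points = {(1, 1), (2, 4), (3, 4), (4, 2)}.
Total count |C(F_5)_aff| = 4.


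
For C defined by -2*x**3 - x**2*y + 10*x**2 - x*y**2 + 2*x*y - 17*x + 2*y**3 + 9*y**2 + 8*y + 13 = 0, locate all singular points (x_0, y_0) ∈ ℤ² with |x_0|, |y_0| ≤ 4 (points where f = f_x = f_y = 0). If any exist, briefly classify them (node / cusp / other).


Singular points: {(2, -1)}; classification: node.

Compute partial derivatives:
  f_x = -6*x**2 - 2*x*y + 20*x - y**2 + 2*y - 17.
  f_y = -x**2 - 2*x*y + 2*x + 6*y**2 + 18*y + 8.
Scan x_0 ∈ {−4, ..., 4}. For each x_0, f_y(x_0, y) is a polynomial in y; find its integer roots y ∈ {−4, ..., 4}, then test f_x and f at those candidates.
  x = -4: f_y(-4, y) = 6*y**2 + 26*y - 16; no integer root y with |y| ≤ 4.
  x = -3: f_y(-3, y) = 6*y**2 + 24*y - 7; no integer root y with |y| ≤ 4.
  x = -2: f_y(-2, y) = 6*y**2 + 22*y; vanishes at y ∈ {0}. (-2, 0): f_x = -81 ≠ 0.
  x = -1: f_y(-1, y) = 6*y**2 + 20*y + 5; no integer root y with |y| ≤ 4.
  x = 0: f_y(0, y) = 6*y**2 + 18*y + 8; no integer root y with |y| ≤ 4.
  x = 1: f_y(1, y) = 6*y**2 + 16*y + 9; no integer root y with |y| ≤ 4.
  x = 2: f_y(2, y) = 6*y**2 + 14*y + 8; vanishes at y ∈ {-1}. (2, -1): f_x = 0, f = 0 — SINGULAR.
  x = 3: f_y(3, y) = 6*y**2 + 12*y + 5; no integer root y with |y| ≤ 4.
  x = 4: f_y(4, y) = 6*y**2 + 10*y; vanishes at y ∈ {0}. (4, 0): f_x = -33 ≠ 0.
Only singular point on the grid: (2, -1).
Classify: substitute x = 2 + u, y = -1 + v and expand: f = -2*u**3 - u**2*v - u**2 - u*v**2 + 2*v**3 + v**2.
No constant or linear terms (consistent with a singular point). Quadratic part: -u**2 + v**2. Cubic part: -2*u**3 - u**2*v - u*v**2 + 2*v**3.
The quadratic part v**2 - u**2 = (v − u)(v + u) splits into two distinct linear factors, so there are two distinct tangent lines y − -1 = ±(x − 2) — this is a node (ordinary double point).
Classification: node.


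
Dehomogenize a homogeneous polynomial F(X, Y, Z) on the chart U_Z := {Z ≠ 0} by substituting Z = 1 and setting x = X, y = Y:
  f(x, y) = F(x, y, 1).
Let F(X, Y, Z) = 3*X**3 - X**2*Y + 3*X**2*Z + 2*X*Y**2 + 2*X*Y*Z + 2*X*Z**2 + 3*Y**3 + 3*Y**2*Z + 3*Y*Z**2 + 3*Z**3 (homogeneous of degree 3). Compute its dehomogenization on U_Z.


f(x, y) = 3*x**3 - x**2*y + 3*x**2 + 2*x*y**2 + 2*x*y + 2*x + 3*y**3 + 3*y**2 + 3*y + 3

On U_Z we set Z = 1. Each monomial c·X^i·Y^j·Z^k in F becomes c·x^i·y^j·1^k = c·x^i·y^j.
Substituting Z = 1: F(X, Y, 1) = 3*x**3 - x**2*y + 3*x**2 + 2*x*y**2 + 2*x*y + 2*x + 3*y**3 + 3*y**2 + 3*y + 3.
Note: deg(f) ≤ deg(F) = 3; strict inequality happens when F is divisible by Z (lost terms).


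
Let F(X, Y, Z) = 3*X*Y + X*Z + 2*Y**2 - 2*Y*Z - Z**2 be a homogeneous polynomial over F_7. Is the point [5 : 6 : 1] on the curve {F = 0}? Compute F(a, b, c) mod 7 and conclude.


F(5,6,1) ≡ 0 (mod 7); P is on the curve.

Evaluate F(5, 6, 1) term-by-term (mod 7).
  3*X*Y ↦ 3·5·6·1 = 90
  X*Z ↦ 1·5·1·1 = 5
  2*Y**2 ↦ 2·1·36·1 = 72
  -2*Y*Z ↦ -2·1·6·1 = -12
  -Z**2 ↦ -1·1·1·1 = -1
Sum: F(5, 6, 1) = (90) + (5) + (72) + (-12) + (-1) = 154.
Reducing mod 7: 154 ≡ 0 (mod 7).
Since F(a, b, c) ≡ 0 (mod 7), P lies on the curve.


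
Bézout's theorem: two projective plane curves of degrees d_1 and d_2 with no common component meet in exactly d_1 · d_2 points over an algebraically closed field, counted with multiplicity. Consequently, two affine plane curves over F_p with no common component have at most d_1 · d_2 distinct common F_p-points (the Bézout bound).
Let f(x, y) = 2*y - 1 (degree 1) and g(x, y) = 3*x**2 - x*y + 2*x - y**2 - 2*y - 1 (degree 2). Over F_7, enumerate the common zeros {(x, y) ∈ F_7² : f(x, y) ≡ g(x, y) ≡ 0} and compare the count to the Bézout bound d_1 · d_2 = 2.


Common zeros: ∅; count = 0; Bézout bound = 2.

deg(f) = 1, deg(g) = 2, so Bézout bound = 2.
Scan x ∈ F_7. For each x, list the y ∈ F_7 with f(x, y) ≡ 0 and those with g(x, y) ≡ 0 (mod 7); the common zeros in that column are the intersection.
  x = 0: f ≡ 0 at y ∈ {4}; g ≡ 0 at y ∈ {6}; common: ∅.
  x = 1: f ≡ 0 at y ∈ {4}; g ≡ 0 at y ∈ {1, 3}; common: ∅.
  x = 2: f ≡ 0 at y ∈ {4}; g ≡ 0 at y ∈ ∅; common: ∅.
  x = 3: f ≡ 0 at y ∈ {4}; g ≡ 0 at y ∈ ∅; common: ∅.
  x = 4: f ≡ 0 at y ∈ {4}; g ≡ 0 at y ∈ {3, 5}; common: ∅.
  x = 5: f ≡ 0 at y ∈ {4}; g ≡ 0 at y ∈ {0}; common: ∅.
  x = 6: f ≡ 0 at y ∈ {4}; g ≡ 0 at y ∈ {0, 6}; common: ∅.
Collecting: common zeros = ∅, so the count is 0.
Comparison with the Bézout bound: 0 ≤ 2 = deg(f)·deg(g), as expected for curves with no common component (the affine F_7-count falls short of the bound because intersections may lie at infinity, over extension fields, or carry multiplicity).


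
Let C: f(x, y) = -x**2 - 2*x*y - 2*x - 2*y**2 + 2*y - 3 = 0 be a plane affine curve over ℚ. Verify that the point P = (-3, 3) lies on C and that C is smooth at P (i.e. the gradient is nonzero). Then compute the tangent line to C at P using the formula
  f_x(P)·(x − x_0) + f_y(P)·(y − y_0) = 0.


Tangent line at P: -2*x - 4*y + 6 = 0.

Step 1: f(-3, 3) = 0, so P lies on C.
Step 2: partial derivatives
  f_x(x, y) = -2*x - 2*y - 2, f_y(x, y) = -2*x - 4*y + 2.
  f_x(P) = -2, f_y(P) = -4 (gradient nonzero, so P is smooth).
Step 3: tangent line at P: -2·(x − -3) + -4·(y − 3) = 0.
Expanding: -2*x - 4*y + 6 = 0.


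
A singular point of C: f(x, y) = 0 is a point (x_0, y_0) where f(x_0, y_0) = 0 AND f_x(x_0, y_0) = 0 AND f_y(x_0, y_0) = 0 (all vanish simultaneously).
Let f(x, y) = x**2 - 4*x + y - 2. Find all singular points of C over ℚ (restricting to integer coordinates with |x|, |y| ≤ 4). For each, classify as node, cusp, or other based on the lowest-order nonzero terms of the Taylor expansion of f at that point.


No singular points in the scanned grid; C is smooth there.

Compute partial derivatives:
  f_x = 2*x - 4.
  f_y = 1.
f_y = 1 is a nonzero constant, so f_y never vanishes: no point (x, y) can satisfy f = f_x = f_y = 0. In particular no (x, y) ∈ {−4, ..., 4}² is singular; the curve is smooth.


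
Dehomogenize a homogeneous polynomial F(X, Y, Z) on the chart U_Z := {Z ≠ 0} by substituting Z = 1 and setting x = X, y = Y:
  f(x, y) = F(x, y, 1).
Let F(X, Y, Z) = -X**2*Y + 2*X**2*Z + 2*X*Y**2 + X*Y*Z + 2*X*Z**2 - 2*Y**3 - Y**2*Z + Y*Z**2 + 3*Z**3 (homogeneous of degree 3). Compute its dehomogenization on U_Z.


f(x, y) = -x**2*y + 2*x**2 + 2*x*y**2 + x*y + 2*x - 2*y**3 - y**2 + y + 3

On U_Z we set Z = 1. Each monomial c·X^i·Y^j·Z^k in F becomes c·x^i·y^j·1^k = c·x^i·y^j.
Substituting Z = 1: F(X, Y, 1) = -x**2*y + 2*x**2 + 2*x*y**2 + x*y + 2*x - 2*y**3 - y**2 + y + 3.
Note: deg(f) ≤ deg(F) = 3; strict inequality happens when F is divisible by Z (lost terms).


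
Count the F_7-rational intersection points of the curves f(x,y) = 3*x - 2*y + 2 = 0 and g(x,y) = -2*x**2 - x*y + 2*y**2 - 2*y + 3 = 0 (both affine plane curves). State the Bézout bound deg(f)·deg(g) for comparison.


Common zeros: ∅; count = 0; Bézout bound = 2.

deg(f) = 1, deg(g) = 2, so Bézout bound = 2.
Scan x ∈ F_7. For each x, list the y ∈ F_7 with f(x, y) ≡ 0 and those with g(x, y) ≡ 0 (mod 7); the common zeros in that column are the intersection.
  x = 0: f ≡ 0 at y ∈ {1}; g ≡ 0 at y ∈ {2, 6}; common: ∅.
  x = 1: f ≡ 0 at y ∈ {6}; g ≡ 0 at y ∈ {1, 4}; common: ∅.
  x = 2: f ≡ 0 at y ∈ {4}; g ≡ 0 at y ∈ {1}; common: ∅.
  x = 3: f ≡ 0 at y ∈ {2}; g ≡ 0 at y ∈ ∅; common: ∅.
  x = 4: f ≡ 0 at y ∈ {0}; g ≡ 0 at y ∈ {4, 6}; common: ∅.
  x = 5: f ≡ 0 at y ∈ {5}; g ≡ 0 at y ∈ ∅; common: ∅.
  x = 6: f ≡ 0 at y ∈ {3}; g ≡ 0 at y ∈ {2}; common: ∅.
Collecting: common zeros = ∅, so the count is 0.
Comparison with the Bézout bound: 0 ≤ 2 = deg(f)·deg(g), as expected for curves with no common component (the affine F_7-count falls short of the bound because intersections may lie at infinity, over extension fields, or carry multiplicity).


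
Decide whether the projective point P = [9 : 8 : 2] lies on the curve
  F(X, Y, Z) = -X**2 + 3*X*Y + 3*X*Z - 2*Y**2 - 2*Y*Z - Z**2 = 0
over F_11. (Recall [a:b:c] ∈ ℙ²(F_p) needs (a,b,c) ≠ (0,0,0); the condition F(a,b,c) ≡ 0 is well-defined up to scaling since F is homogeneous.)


F(9,8,2) ≡ 3 (mod 11); P is NOT on the curve.

Evaluate F(9, 8, 2) term-by-term (mod 11).
  -X**2 ↦ -1·81·1·1 = -81
  3*X*Y ↦ 3·9·8·1 = 216
  3*X*Z ↦ 3·9·1·2 = 54
  -2*Y**2 ↦ -2·1·64·1 = -128
  -2*Y*Z ↦ -2·1·8·2 = -32
  -Z**2 ↦ -1·1·1·4 = -4
Sum: F(9, 8, 2) = (-81) + (216) + (54) + (-128) + (-32) + (-4) = 25.
Reducing mod 11: 25 ≡ 3 (mod 11).
Since F(a, b, c) ≡ 3 ≠ 0 (mod 11), P does NOT lie on the curve.


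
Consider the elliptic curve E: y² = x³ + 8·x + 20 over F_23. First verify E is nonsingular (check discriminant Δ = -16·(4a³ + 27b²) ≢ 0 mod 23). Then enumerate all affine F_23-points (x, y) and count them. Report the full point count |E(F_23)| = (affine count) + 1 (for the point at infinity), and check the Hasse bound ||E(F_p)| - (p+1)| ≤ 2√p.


Affine points = {(1, 11), (1, 12), (3, 5), (3, 18), (4, 1), (4, 22), (5, 1), (5, 22), (6, 10), (6, 13), (9, 4), (9, 19), (11, 6), (11, 17), (12, 2), (12, 21), (14, 1), (14, 22), (16, 9), (16, 14), (17, 3), (17, 20), (18, 4), (18, 19), (19, 4), (19, 19)}; affine count = 26; |E(F_23)| = 27.

Discriminant check: Δ ∝ 4a³ + 27b² = 4·8³ + 27·20² = 4·512 + 27·400 ≡ 14 (mod 23). Nonzero ⇒ E is nonsingular.
For each x ∈ F_23, compute rhs = x³ + 8·x + 20 mod 23, then count y ∈ F_23 with y² ≡ rhs.
  x = 0: rhs = 20, matching y values: none (0 points).
  x = 1: rhs = 6, matching y values: 11, 12 (2 points).
  x = 2: rhs = 21, matching y values: none (0 points).
  x = 3: rhs = 2, matching y values: 5, 18 (2 points).
  x = 4: rhs = 1, matching y values: 1, 22 (2 points).
  x = 5: rhs = 1, matching y values: 1, 22 (2 points).
  x = 6: rhs = 8, matching y values: 10, 13 (2 points).
  x = 7: rhs = 5, matching y values: none (0 points).
  x = 8: rhs = 21, matching y values: none (0 points).
  x = 9: rhs = 16, matching y values: 4, 19 (2 points).
  x = 10: rhs = 19, matching y values: none (0 points).
  x = 11: rhs = 13, matching y values: 6, 17 (2 points).
  x = 12: rhs = 4, matching y values: 2, 21 (2 points).
  x = 13: rhs = 21, matching y values: none (0 points).
  x = 14: rhs = 1, matching y values: 1, 22 (2 points).
  x = 15: rhs = 19, matching y values: none (0 points).
  x = 16: rhs = 12, matching y values: 9, 14 (2 points).
  x = 17: rhs = 9, matching y values: 3, 20 (2 points).
  x = 18: rhs = 16, matching y values: 4, 19 (2 points).
  x = 19: rhs = 16, matching y values: 4, 19 (2 points).
  x = 20: rhs = 15, matching y values: none (0 points).
  x = 21: rhs = 19, matching y values: none (0 points).
  x = 22: rhs = 11, matching y values: none (0 points).
Total affine count: 26.
Full point count |E(F_23)| = 26 + 1 = 27.
Hasse bound: |27 − (23+1)| = |3| = 3 ≤ 2√23 ≈ 9.5917 ✓.


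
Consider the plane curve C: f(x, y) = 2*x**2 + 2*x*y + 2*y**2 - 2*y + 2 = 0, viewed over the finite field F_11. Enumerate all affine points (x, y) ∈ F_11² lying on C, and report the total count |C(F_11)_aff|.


Affine F_11-points: {(1, 3), (1, 8), (2, 2), (2, 8), (5, 9), (6, 7), (6, 10), (7, 2), (7, 3), (8, 6), (8, 9), (9, 7)}; count = 12.

For each of the 121 pairs (x, y) ∈ F_11², evaluate f(x, y) mod 11. Record the zeros.
  x = 0: [0↦2, 1↦2, 2↦6, 3↦3, 4↦4, 5↦9, 6↦7, 7↦9, 8↦4, 9↦3, 10↦6]  zeros at y ∈ ∅
  x = 1: [0↦4, 1↦6, 2↦1, 3↦0, 4↦3, 5↦10, 6↦10, 7↦3, 8↦0, 9↦1, 10↦6]  zeros at y ∈ {3, 8}
  x = 2: [0↦10, 1↦3, 2↦0, 3↦1, 4↦6, 5↦4, 6↦6, 7↦1, 8↦0, 9↦3, 10↦10]  zeros at y ∈ {2, 8}
  x = 3: [0↦9, 1↦4, 2↦3, 3↦6, 4↦2, 5↦2, 6↦6, 7↦3, 8↦4, 9↦9, 10↦7]  zeros at y ∈ ∅
  x = 4: [0↦1, 1↦9, 2↦10, 3↦4, 4↦2, 5↦4, 6↦10, 7↦9, 8↦1, 9↦8, 10↦8]  zeros at y ∈ ∅
  x = 5: [0↦8, 1↦7, 2↦10, 3↦6, 4↦6, 5↦10, 6↦7, 7↦8, 8↦2, 9↦0, 10↦2]  zeros at y ∈ {9}
  x = 6: [0↦8, 1↦9, 2↦3, 3↦1, 4↦3, 5↦9, 6↦8, 7↦0, 8↦7, 9↦7, 10↦0]  zeros at y ∈ {7, 10}
  x = 7: [0↦1, 1↦4, 2↦0, 3↦0, 4↦4, 5↦1, 6↦2, 7↦7, 8↦5, 9↦7, 10↦2]  zeros at y ∈ {2, 3}
  x = 8: [0↦9, 1↦3, 2↦1, 3↦3, 4↦9, 5↦8, 6↦0, 7↦7, 8↦7, 9↦0, 10↦8]  zeros at y ∈ {6, 9}
  x = 9: [0↦10, 1↦6, 2↦6, 3↦10, 4↦7, 5↦8, 6↦2, 7↦0, 8↦2, 9↦8, 10↦7]  zeros at y ∈ {7}
  x = 10: [0↦4, 1↦2, 2↦4, 3↦10, 4↦9, 5↦1, 6↦8, 7↦8, 8↦1, 9↦9, 10↦10]  zeros at y ∈ ∅
Collecting zeros: affine points = {(1, 3), (1, 8), (2, 2), (2, 8), (5, 9), (6, 7), (6, 10), (7, 2), (7, 3), (8, 6), (8, 9), (9, 7)}.
Total count |C(F_11)_aff| = 12.


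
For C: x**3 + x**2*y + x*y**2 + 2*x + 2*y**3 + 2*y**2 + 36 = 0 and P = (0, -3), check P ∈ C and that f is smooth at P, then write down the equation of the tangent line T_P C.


Tangent line at P: 11*x + 42*y + 126 = 0.

Step 1: f(0, -3) = 0, so P lies on C.
Step 2: partial derivatives
  f_x(x, y) = 3*x**2 + 2*x*y + y**2 + 2, f_y(x, y) = x**2 + 2*x*y + 6*y**2 + 4*y.
  f_x(P) = 11, f_y(P) = 42 (gradient nonzero, so P is smooth).
Step 3: tangent line at P: 11·(x − 0) + 42·(y − -3) = 0.
Expanding: 11*x + 42*y + 126 = 0.


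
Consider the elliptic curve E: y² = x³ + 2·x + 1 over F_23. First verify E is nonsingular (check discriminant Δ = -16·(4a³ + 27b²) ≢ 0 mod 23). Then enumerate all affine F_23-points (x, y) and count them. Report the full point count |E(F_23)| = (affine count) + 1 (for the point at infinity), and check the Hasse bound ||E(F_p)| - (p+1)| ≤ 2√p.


Affine points = {(0, 1), (0, 22), (1, 2), (1, 21), (2, 6), (2, 17), (4, 2), (4, 21), (7, 6), (7, 17), (8, 0), (9, 9), (9, 14), (10, 3), (10, 20), (13, 4), (13, 19), (14, 6), (14, 17), (15, 5), (15, 18), (16, 9), (16, 14), (17, 7), (17, 16), (18, 2), (18, 21), (21, 9), (21, 14)}; affine count = 29; |E(F_23)| = 30.

Discriminant check: Δ ∝ 4a³ + 27b² = 4·2³ + 27·1² = 4·8 + 27·1 ≡ 13 (mod 23). Nonzero ⇒ E is nonsingular.
For each x ∈ F_23, compute rhs = x³ + 2·x + 1 mod 23, then count y ∈ F_23 with y² ≡ rhs.
  x = 0: rhs = 1, matching y values: 1, 22 (2 points).
  x = 1: rhs = 4, matching y values: 2, 21 (2 points).
  x = 2: rhs = 13, matching y values: 6, 17 (2 points).
  x = 3: rhs = 11, matching y values: none (0 points).
  x = 4: rhs = 4, matching y values: 2, 21 (2 points).
  x = 5: rhs = 21, matching y values: none (0 points).
  x = 6: rhs = 22, matching y values: none (0 points).
  x = 7: rhs = 13, matching y values: 6, 17 (2 points).
  x = 8: rhs = 0, matching y values: 0 (1 points).
  x = 9: rhs = 12, matching y values: 9, 14 (2 points).
  x = 10: rhs = 9, matching y values: 3, 20 (2 points).
  x = 11: rhs = 20, matching y values: none (0 points).
  x = 12: rhs = 5, matching y values: none (0 points).
  x = 13: rhs = 16, matching y values: 4, 19 (2 points).
  x = 14: rhs = 13, matching y values: 6, 17 (2 points).
  x = 15: rhs = 2, matching y values: 5, 18 (2 points).
  x = 16: rhs = 12, matching y values: 9, 14 (2 points).
  x = 17: rhs = 3, matching y values: 7, 16 (2 points).
  x = 18: rhs = 4, matching y values: 2, 21 (2 points).
  x = 19: rhs = 21, matching y values: none (0 points).
  x = 20: rhs = 14, matching y values: none (0 points).
  x = 21: rhs = 12, matching y values: 9, 14 (2 points).
  x = 22: rhs = 21, matching y values: none (0 points).
Total affine count: 29.
Full point count |E(F_23)| = 29 + 1 = 30.
Hasse bound: |30 − (23+1)| = |6| = 6 ≤ 2√23 ≈ 9.5917 ✓.


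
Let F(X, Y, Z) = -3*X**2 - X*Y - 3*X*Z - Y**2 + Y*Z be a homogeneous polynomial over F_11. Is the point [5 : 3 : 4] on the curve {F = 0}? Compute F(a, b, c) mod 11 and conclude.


F(5,3,4) ≡ 7 (mod 11); P is NOT on the curve.

Evaluate F(5, 3, 4) term-by-term (mod 11).
  -3*X**2 ↦ -3·25·1·1 = -75
  -X*Y ↦ -1·5·3·1 = -15
  -3*X*Z ↦ -3·5·1·4 = -60
  -Y**2 ↦ -1·1·9·1 = -9
  Y*Z ↦ 1·1·3·4 = 12
Sum: F(5, 3, 4) = (-75) + (-15) + (-60) + (-9) + (12) = -147.
Reducing mod 11: -147 ≡ 7 (mod 11).
Since F(a, b, c) ≡ 7 ≠ 0 (mod 11), P does NOT lie on the curve.


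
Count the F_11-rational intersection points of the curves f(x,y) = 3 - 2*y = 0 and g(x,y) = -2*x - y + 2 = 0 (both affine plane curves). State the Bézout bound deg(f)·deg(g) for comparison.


Common zeros: {(3, 7)}; count = 1; Bézout bound = 1.

deg(f) = 1, deg(g) = 1, so Bézout bound = 1.
Scan x ∈ F_11. For each x, list the y ∈ F_11 with f(x, y) ≡ 0 and those with g(x, y) ≡ 0 (mod 11); the common zeros in that column are the intersection.
  x = 0: f ≡ 0 at y ∈ {7}; g ≡ 0 at y ∈ {2}; common: ∅.
  x = 1: f ≡ 0 at y ∈ {7}; g ≡ 0 at y ∈ {0}; common: ∅.
  x = 2: f ≡ 0 at y ∈ {7}; g ≡ 0 at y ∈ {9}; common: ∅.
  x = 3: f ≡ 0 at y ∈ {7}; g ≡ 0 at y ∈ {7}; common: {7}.
  x = 4: f ≡ 0 at y ∈ {7}; g ≡ 0 at y ∈ {5}; common: ∅.
  x = 5: f ≡ 0 at y ∈ {7}; g ≡ 0 at y ∈ {3}; common: ∅.
  x = 6: f ≡ 0 at y ∈ {7}; g ≡ 0 at y ∈ {1}; common: ∅.
  x = 7: f ≡ 0 at y ∈ {7}; g ≡ 0 at y ∈ {10}; common: ∅.
  x = 8: f ≡ 0 at y ∈ {7}; g ≡ 0 at y ∈ {8}; common: ∅.
  x = 9: f ≡ 0 at y ∈ {7}; g ≡ 0 at y ∈ {6}; common: ∅.
  x = 10: f ≡ 0 at y ∈ {7}; g ≡ 0 at y ∈ {4}; common: ∅.
Collecting: common zeros = {(3, 7)}, so the count is 1.
Comparison with the Bézout bound: 1 ≤ 1 = deg(f)·deg(g), as expected for curves with no common component (the bound is attained).


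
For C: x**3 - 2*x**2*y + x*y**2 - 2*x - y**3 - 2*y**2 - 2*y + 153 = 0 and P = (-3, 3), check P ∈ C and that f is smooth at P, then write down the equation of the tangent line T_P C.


Tangent line at P: 70*x - 77*y + 441 = 0.

Step 1: f(-3, 3) = 0, so P lies on C.
Step 2: partial derivatives
  f_x(x, y) = 3*x**2 - 4*x*y + y**2 - 2, f_y(x, y) = -2*x**2 + 2*x*y - 3*y**2 - 4*y - 2.
  f_x(P) = 70, f_y(P) = -77 (gradient nonzero, so P is smooth).
Step 3: tangent line at P: 70·(x − -3) + -77·(y − 3) = 0.
Expanding: 70*x - 77*y + 441 = 0.


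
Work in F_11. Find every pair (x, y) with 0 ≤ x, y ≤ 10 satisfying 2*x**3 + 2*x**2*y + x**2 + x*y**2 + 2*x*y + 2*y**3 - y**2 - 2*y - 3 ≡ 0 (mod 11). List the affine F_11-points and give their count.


Affine F_11-points: {(1, 0), (2, 3), (3, 3), (3, 4), (4, 8), (6, 4), (8, 3), (9, 10), (10, 2)}; count = 9.

For each of the 121 pairs (x, y) ∈ F_11², evaluate f(x, y) mod 11. Record the zeros.
  x = 0: [0↦8, 1↦7, 2↦5, 3↦3, 4↦2, 5↦3, 6↦7, 7↦4, 8↦6, 9↦3, 10↦7]  zeros at y ∈ ∅
  x = 1: [0↦0, 1↦4, 2↦9, 3↦5, 4↦4, 5↦7, 6↦4, 7↦7, 8↦6, 9↦2, 10↦7]  zeros at y ∈ {0}
  x = 2: [0↦6, 1↦8, 2↦2, 3↦0, 4↦3, 5↦1, 6↦6, 7↦8, 8↦8, 9↦7, 10↦6]  zeros at y ∈ {3}
  x = 3: [0↦5, 1↦9, 2↦7, 3↦0, 4↦0, 5↦8, 6↦3, 7↦8, 8↦2, 9↦8, 10↦5]  zeros at y ∈ {3, 4}
  x = 4: [0↦9, 1↦8, 2↦3, 3↦6, 4↦7, 5↦7, 6↦7, 7↦8, 8↦0, 9↦6, 10↦5]  zeros at y ∈ {8}
  x = 5: [0↦8, 1↦6, 2↦2, 3↦8, 4↦3, 5↦10, 6↦8, 7↦9, 8↦3, 9↦2, 10↦7]  zeros at y ∈ ∅
  x = 6: [0↦3, 1↦4, 2↦5, 3↦7, 4↦0, 5↦7, 6↦7, 7↦1, 8↦1, 9↦8, 10↦1]  zeros at y ∈ {4}
  x = 7: [0↦6, 1↦3, 2↦2, 3↦4, 4↦10, 5↦10, 6↦5, 7↦7, 8↦6, 9↦3, 10↦10]  zeros at y ∈ ∅
  x = 8: [0↦7, 1↦4, 2↦5, 3↦0, 4↦1, 5↦9, 6↦3, 7↦6, 8↦8, 9↦10, 10↦2]  zeros at y ∈ {3}
  x = 9: [0↦7, 1↦8, 2↦4, 3↦7, 4↦7, 5↦5, 6↦2, 7↦10, 8↦8, 9↦8, 10↦0]  zeros at y ∈ {10}
  x = 10: [0↦7, 1↦5, 2↦0, 3↦4, 4↦7, 5↦10, 6↦3, 7↦9, 8↦7, 9↦9, 10↦5]  zeros at y ∈ {2}
Collecting zeros: affine points = {(1, 0), (2, 3), (3, 3), (3, 4), (4, 8), (6, 4), (8, 3), (9, 10), (10, 2)}.
Total count |C(F_11)_aff| = 9.


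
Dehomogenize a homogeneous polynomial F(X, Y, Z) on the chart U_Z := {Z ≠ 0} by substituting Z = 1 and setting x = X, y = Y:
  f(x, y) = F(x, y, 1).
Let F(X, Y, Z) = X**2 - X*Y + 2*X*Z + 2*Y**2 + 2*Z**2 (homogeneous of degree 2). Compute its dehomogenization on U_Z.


f(x, y) = x**2 - x*y + 2*x + 2*y**2 + 2

On U_Z we set Z = 1. Each monomial c·X^i·Y^j·Z^k in F becomes c·x^i·y^j·1^k = c·x^i·y^j.
Substituting Z = 1: F(X, Y, 1) = x**2 - x*y + 2*x + 2*y**2 + 2.
Note: deg(f) ≤ deg(F) = 2; strict inequality happens when F is divisible by Z (lost terms).


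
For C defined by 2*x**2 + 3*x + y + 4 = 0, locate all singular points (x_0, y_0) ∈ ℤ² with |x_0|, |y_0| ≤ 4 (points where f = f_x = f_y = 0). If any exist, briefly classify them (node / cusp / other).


No singular points in the scanned grid; C is smooth there.

Compute partial derivatives:
  f_x = 4*x + 3.
  f_y = 1.
f_y = 1 is a nonzero constant, so f_y never vanishes: no point (x, y) can satisfy f = f_x = f_y = 0. In particular no (x, y) ∈ {−4, ..., 4}² is singular; the curve is smooth.


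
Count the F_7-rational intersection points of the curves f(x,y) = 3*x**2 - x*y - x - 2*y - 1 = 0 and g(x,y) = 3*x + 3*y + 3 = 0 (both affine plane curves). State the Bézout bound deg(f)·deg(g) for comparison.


Common zeros: {(1, 5), (2, 4)}; count = 2; Bézout bound = 2.

deg(f) = 2, deg(g) = 1, so Bézout bound = 2.
Scan x ∈ F_7. For each x, list the y ∈ F_7 with f(x, y) ≡ 0 and those with g(x, y) ≡ 0 (mod 7); the common zeros in that column are the intersection.
  x = 0: f ≡ 0 at y ∈ {3}; g ≡ 0 at y ∈ {6}; common: ∅.
  x = 1: f ≡ 0 at y ∈ {5}; g ≡ 0 at y ∈ {5}; common: {5}.
  x = 2: f ≡ 0 at y ∈ {4}; g ≡ 0 at y ∈ {4}; common: {4}.
  x = 3: f ≡ 0 at y ∈ {6}; g ≡ 0 at y ∈ {3}; common: ∅.
  x = 4: f ≡ 0 at y ∈ {6}; g ≡ 0 at y ∈ {2}; common: ∅.
  x = 5: f ≡ 0 at y ∈ ∅; g ≡ 0 at y ∈ {1}; common: ∅.
  x = 6: f ≡ 0 at y ∈ {3}; g ≡ 0 at y ∈ {0}; common: ∅.
Collecting: common zeros = {(1, 5), (2, 4)}, so the count is 2.
Comparison with the Bézout bound: 2 ≤ 2 = deg(f)·deg(g), as expected for curves with no common component (the bound is attained).


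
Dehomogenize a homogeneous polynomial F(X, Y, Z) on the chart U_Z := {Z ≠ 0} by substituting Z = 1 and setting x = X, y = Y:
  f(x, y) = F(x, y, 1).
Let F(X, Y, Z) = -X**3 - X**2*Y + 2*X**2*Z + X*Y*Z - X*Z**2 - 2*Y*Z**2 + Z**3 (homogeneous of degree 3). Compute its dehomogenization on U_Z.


f(x, y) = -x**3 - x**2*y + 2*x**2 + x*y - x - 2*y + 1

On U_Z we set Z = 1. Each monomial c·X^i·Y^j·Z^k in F becomes c·x^i·y^j·1^k = c·x^i·y^j.
Substituting Z = 1: F(X, Y, 1) = -x**3 - x**2*y + 2*x**2 + x*y - x - 2*y + 1.
Note: deg(f) ≤ deg(F) = 3; strict inequality happens when F is divisible by Z (lost terms).


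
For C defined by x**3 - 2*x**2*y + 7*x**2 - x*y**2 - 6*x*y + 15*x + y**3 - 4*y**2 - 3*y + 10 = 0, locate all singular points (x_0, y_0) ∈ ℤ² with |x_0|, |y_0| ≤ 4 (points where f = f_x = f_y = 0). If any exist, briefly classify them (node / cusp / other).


Singular points: {(-2, 1)}; classification: node.

Compute partial derivatives:
  f_x = 3*x**2 - 4*x*y + 14*x - y**2 - 6*y + 15.
  f_y = -2*x**2 - 2*x*y - 6*x + 3*y**2 - 8*y - 3.
Scan x_0 ∈ {−4, ..., 4}. For each x_0, f_y(x_0, y) is a polynomial in y; find its integer roots y ∈ {−4, ..., 4}, then test f_x and f at those candidates.
  x = -4: f_y(-4, y) = 3*y**2 - 11; no integer root y with |y| ≤ 4.
  x = -3: f_y(-3, y) = 3*y**2 - 2*y - 3; no integer root y with |y| ≤ 4.
  x = -2: f_y(-2, y) = 3*y**2 - 4*y + 1; vanishes at y ∈ {1}. (-2, 1): f_x = 0, f = 0 — SINGULAR.
  x = -1: f_y(-1, y) = 3*y**2 - 6*y + 1; no integer root y with |y| ≤ 4.
  x = 0: f_y(0, y) = 3*y**2 - 8*y - 3; vanishes at y ∈ {3}. (0, 3): f_x = -12 ≠ 0.
  x = 1: f_y(1, y) = 3*y**2 - 10*y - 11; no integer root y with |y| ≤ 4.
  x = 2: f_y(2, y) = 3*y**2 - 12*y - 23; no integer root y with |y| ≤ 4.
  x = 3: f_y(3, y) = 3*y**2 - 14*y - 39; no integer root y with |y| ≤ 4.
  x = 4: f_y(4, y) = 3*y**2 - 16*y - 59; no integer root y with |y| ≤ 4.
Only singular point on the grid: (-2, 1).
Classify: substitute x = -2 + u, y = 1 + v and expand: f = u**3 - 2*u**2*v - u**2 - u*v**2 + v**3 + v**2.
No constant or linear terms (consistent with a singular point). Quadratic part: -u**2 + v**2. Cubic part: u**3 - 2*u**2*v - u*v**2 + v**3.
The quadratic part v**2 - u**2 = (v − u)(v + u) splits into two distinct linear factors, so there are two distinct tangent lines y − 1 = ±(x − -2) — this is a node (ordinary double point).
Classification: node.


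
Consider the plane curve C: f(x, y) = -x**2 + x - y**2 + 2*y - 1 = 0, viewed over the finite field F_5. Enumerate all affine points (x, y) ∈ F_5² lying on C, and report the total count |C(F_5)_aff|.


Affine F_5-points: {(0, 1), (1, 1), (3, 3), (3, 4)}; count = 4.

For each of the 25 pairs (x, y) ∈ F_5², evaluate f(x, y) mod 5. Record the zeros.
  x = 0: [0↦4, 1↦0, 2↦4, 3↦1, 4↦1]  zeros at y ∈ {1}
  x = 1: [0↦4, 1↦0, 2↦4, 3↦1, 4↦1]  zeros at y ∈ {1}
  x = 2: [0↦2, 1↦3, 2↦2, 3↦4, 4↦4]  zeros at y ∈ ∅
  x = 3: [0↦3, 1↦4, 2↦3, 3↦0, 4↦0]  zeros at y ∈ {3, 4}
  x = 4: [0↦2, 1↦3, 2↦2, 3↦4, 4↦4]  zeros at y ∈ ∅
Collecting zeros: affine points = {(0, 1), (1, 1), (3, 3), (3, 4)}.
Total count |C(F_5)_aff| = 4.


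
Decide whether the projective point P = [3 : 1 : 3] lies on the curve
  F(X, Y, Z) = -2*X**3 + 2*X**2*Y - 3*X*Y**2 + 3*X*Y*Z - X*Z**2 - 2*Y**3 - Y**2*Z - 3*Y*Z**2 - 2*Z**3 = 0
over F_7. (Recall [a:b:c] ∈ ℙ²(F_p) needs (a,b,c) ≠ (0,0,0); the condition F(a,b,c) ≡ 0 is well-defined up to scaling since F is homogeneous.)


F(3,1,3) ≡ 2 (mod 7); P is NOT on the curve.

Evaluate F(3, 1, 3) term-by-term (mod 7).
  -2*X**3 ↦ -2·27·1·1 = -54
  2*X**2*Y ↦ 2·9·1·1 = 18
  -3*X*Y**2 ↦ -3·3·1·1 = -9
  3*X*Y*Z ↦ 3·3·1·3 = 27
  -X*Z**2 ↦ -1·3·1·9 = -27
  -2*Y**3 ↦ -2·1·1·1 = -2
  -Y**2*Z ↦ -1·1·1·3 = -3
  -3*Y*Z**2 ↦ -3·1·1·9 = -27
  -2*Z**3 ↦ -2·1·1·27 = -54
Sum: F(3, 1, 3) = (-54) + (18) + (-9) + (27) + (-27) + (-2) + (-3) + (-27) + (-54) = -131.
Reducing mod 7: -131 ≡ 2 (mod 7).
Since F(a, b, c) ≡ 2 ≠ 0 (mod 7), P does NOT lie on the curve.


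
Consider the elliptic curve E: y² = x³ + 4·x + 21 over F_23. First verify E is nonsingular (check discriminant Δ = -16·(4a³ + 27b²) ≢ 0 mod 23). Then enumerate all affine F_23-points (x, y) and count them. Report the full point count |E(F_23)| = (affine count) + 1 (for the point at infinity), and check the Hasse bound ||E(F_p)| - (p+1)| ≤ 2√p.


Affine points = {(1, 7), (1, 16), (4, 3), (4, 20), (6, 10), (6, 13), (7, 1), (7, 22), (8, 6), (8, 17), (9, 2), (9, 21), (10, 7), (10, 16), (11, 4), (11, 19), (12, 7), (12, 16), (13, 4), (13, 19), (15, 11), (15, 12), (16, 8), (16, 15), (22, 4), (22, 19)}; affine count = 26; |E(F_23)| = 27.

Discriminant check: Δ ∝ 4a³ + 27b² = 4·4³ + 27·21² = 4·64 + 27·441 ≡ 19 (mod 23). Nonzero ⇒ E is nonsingular.
For each x ∈ F_23, compute rhs = x³ + 4·x + 21 mod 23, then count y ∈ F_23 with y² ≡ rhs.
  x = 0: rhs = 21, matching y values: none (0 points).
  x = 1: rhs = 3, matching y values: 7, 16 (2 points).
  x = 2: rhs = 14, matching y values: none (0 points).
  x = 3: rhs = 14, matching y values: none (0 points).
  x = 4: rhs = 9, matching y values: 3, 20 (2 points).
  x = 5: rhs = 5, matching y values: none (0 points).
  x = 6: rhs = 8, matching y values: 10, 13 (2 points).
  x = 7: rhs = 1, matching y values: 1, 22 (2 points).
  x = 8: rhs = 13, matching y values: 6, 17 (2 points).
  x = 9: rhs = 4, matching y values: 2, 21 (2 points).
  x = 10: rhs = 3, matching y values: 7, 16 (2 points).
  x = 11: rhs = 16, matching y values: 4, 19 (2 points).
  x = 12: rhs = 3, matching y values: 7, 16 (2 points).
  x = 13: rhs = 16, matching y values: 4, 19 (2 points).
  x = 14: rhs = 15, matching y values: none (0 points).
  x = 15: rhs = 6, matching y values: 11, 12 (2 points).
  x = 16: rhs = 18, matching y values: 8, 15 (2 points).
  x = 17: rhs = 11, matching y values: none (0 points).
  x = 18: rhs = 14, matching y values: none (0 points).
  x = 19: rhs = 10, matching y values: none (0 points).
  x = 20: rhs = 5, matching y values: none (0 points).
  x = 21: rhs = 5, matching y values: none (0 points).
  x = 22: rhs = 16, matching y values: 4, 19 (2 points).
Total affine count: 26.
Full point count |E(F_23)| = 26 + 1 = 27.
Hasse bound: |27 − (23+1)| = |3| = 3 ≤ 2√23 ≈ 9.5917 ✓.


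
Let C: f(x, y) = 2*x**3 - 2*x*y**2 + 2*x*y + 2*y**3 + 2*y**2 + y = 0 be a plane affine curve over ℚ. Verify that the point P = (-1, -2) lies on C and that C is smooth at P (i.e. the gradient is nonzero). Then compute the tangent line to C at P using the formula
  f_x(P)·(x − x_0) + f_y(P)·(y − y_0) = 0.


Tangent line at P: -6*x + 7*y + 8 = 0.

Step 1: f(-1, -2) = 0, so P lies on C.
Step 2: partial derivatives
  f_x(x, y) = 6*x**2 - 2*y**2 + 2*y, f_y(x, y) = -4*x*y + 2*x + 6*y**2 + 4*y + 1.
  f_x(P) = -6, f_y(P) = 7 (gradient nonzero, so P is smooth).
Step 3: tangent line at P: -6·(x − -1) + 7·(y − -2) = 0.
Expanding: -6*x + 7*y + 8 = 0.


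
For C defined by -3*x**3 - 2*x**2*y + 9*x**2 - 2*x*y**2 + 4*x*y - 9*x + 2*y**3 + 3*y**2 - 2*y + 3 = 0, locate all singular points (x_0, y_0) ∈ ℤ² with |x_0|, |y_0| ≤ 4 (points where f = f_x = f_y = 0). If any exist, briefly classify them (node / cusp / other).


Singular points: {(1, 0)}; classification: cusp.

Compute partial derivatives:
  f_x = -9*x**2 - 4*x*y + 18*x - 2*y**2 + 4*y - 9.
  f_y = -2*x**2 - 4*x*y + 4*x + 6*y**2 + 6*y - 2.
Scan x_0 ∈ {−4, ..., 4}. For each x_0, f_y(x_0, y) is a polynomial in y; find its integer roots y ∈ {−4, ..., 4}, then test f_x and f at those candidates.
  x = -4: f_y(-4, y) = 6*y**2 + 22*y - 50; no integer root y with |y| ≤ 4.
  x = -3: f_y(-3, y) = 6*y**2 + 18*y - 32; no integer root y with |y| ≤ 4.
  x = -2: f_y(-2, y) = 6*y**2 + 14*y - 18; no integer root y with |y| ≤ 4.
  x = -1: f_y(-1, y) = 6*y**2 + 10*y - 8; no integer root y with |y| ≤ 4.
  x = 0: f_y(0, y) = 6*y**2 + 6*y - 2; no integer root y with |y| ≤ 4.
  x = 1: f_y(1, y) = 6*y**2 + 2*y; vanishes at y ∈ {0}. (1, 0): f_x = 0, f = 0 — SINGULAR.
  x = 2: f_y(2, y) = 6*y**2 - 2*y - 2; no integer root y with |y| ≤ 4.
  x = 3: f_y(3, y) = 6*y**2 - 6*y - 8; no integer root y with |y| ≤ 4.
  x = 4: f_y(4, y) = 6*y**2 - 10*y - 18; no integer root y with |y| ≤ 4.
Only singular point on the grid: (1, 0).
Classify: substitute x = 1 + u, y = 0 + v and expand: f = -3*u**3 - 2*u**2*v - 2*u*v**2 + 2*v**3 + v**2.
No constant or linear terms (consistent with a singular point). Quadratic part: v**2. Cubic part: -3*u**3 - 2*u**2*v - 2*u*v**2 + 2*v**3.
The quadratic part v**2 is a perfect square, so there is a single (double) tangent line v = 0, i.e. y = 0. Restricting the cubic part to that line (v = 0) leaves -3*u**3 ≠ 0, so f is not divisible by v and the branch is v² ≈ 3*u**3 to lowest order — this is a cusp.
Classification: cusp.


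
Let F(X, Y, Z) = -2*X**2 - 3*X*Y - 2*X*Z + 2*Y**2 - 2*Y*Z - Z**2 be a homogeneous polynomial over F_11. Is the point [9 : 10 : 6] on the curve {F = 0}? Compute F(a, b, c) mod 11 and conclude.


F(9,10,6) ≡ 10 (mod 11); P is NOT on the curve.

Evaluate F(9, 10, 6) term-by-term (mod 11).
  -2*X**2 ↦ -2·81·1·1 = -162
  -3*X*Y ↦ -3·9·10·1 = -270
  -2*X*Z ↦ -2·9·1·6 = -108
  2*Y**2 ↦ 2·1·100·1 = 200
  -2*Y*Z ↦ -2·1·10·6 = -120
  -Z**2 ↦ -1·1·1·36 = -36
Sum: F(9, 10, 6) = (-162) + (-270) + (-108) + (200) + (-120) + (-36) = -496.
Reducing mod 11: -496 ≡ 10 (mod 11).
Since F(a, b, c) ≡ 10 ≠ 0 (mod 11), P does NOT lie on the curve.


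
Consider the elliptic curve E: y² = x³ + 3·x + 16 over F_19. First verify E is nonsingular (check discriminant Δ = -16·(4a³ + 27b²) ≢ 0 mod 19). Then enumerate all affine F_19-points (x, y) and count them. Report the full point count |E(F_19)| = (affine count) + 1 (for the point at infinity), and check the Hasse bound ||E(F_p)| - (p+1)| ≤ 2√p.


Affine points = {(0, 4), (0, 15), (1, 1), (1, 18), (2, 7), (2, 12), (4, 4), (4, 15), (5, 2), (5, 17), (7, 0), (8, 1), (8, 18), (10, 1), (10, 18), (14, 3), (14, 16), (15, 4), (15, 15)}; affine count = 19; |E(F_19)| = 20.

Discriminant check: Δ ∝ 4a³ + 27b² = 4·3³ + 27·16² = 4·27 + 27·256 ≡ 9 (mod 19). Nonzero ⇒ E is nonsingular.
For each x ∈ F_19, compute rhs = x³ + 3·x + 16 mod 19, then count y ∈ F_19 with y² ≡ rhs.
  x = 0: rhs = 16, matching y values: 4, 15 (2 points).
  x = 1: rhs = 1, matching y values: 1, 18 (2 points).
  x = 2: rhs = 11, matching y values: 7, 12 (2 points).
  x = 3: rhs = 14, matching y values: none (0 points).
  x = 4: rhs = 16, matching y values: 4, 15 (2 points).
  x = 5: rhs = 4, matching y values: 2, 17 (2 points).
  x = 6: rhs = 3, matching y values: none (0 points).
  x = 7: rhs = 0, matching y values: 0 (1 points).
  x = 8: rhs = 1, matching y values: 1, 18 (2 points).
  x = 9: rhs = 12, matching y values: none (0 points).
  x = 10: rhs = 1, matching y values: 1, 18 (2 points).
  x = 11: rhs = 12, matching y values: none (0 points).
  x = 12: rhs = 13, matching y values: none (0 points).
  x = 13: rhs = 10, matching y values: none (0 points).
  x = 14: rhs = 9, matching y values: 3, 16 (2 points).
  x = 15: rhs = 16, matching y values: 4, 15 (2 points).
  x = 16: rhs = 18, matching y values: none (0 points).
  x = 17: rhs = 2, matching y values: none (0 points).
  x = 18: rhs = 12, matching y values: none (0 points).
Total affine count: 19.
Full point count |E(F_19)| = 19 + 1 = 20.
Hasse bound: |20 − (19+1)| = |0| = 0 ≤ 2√19 ≈ 8.7178 ✓.
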